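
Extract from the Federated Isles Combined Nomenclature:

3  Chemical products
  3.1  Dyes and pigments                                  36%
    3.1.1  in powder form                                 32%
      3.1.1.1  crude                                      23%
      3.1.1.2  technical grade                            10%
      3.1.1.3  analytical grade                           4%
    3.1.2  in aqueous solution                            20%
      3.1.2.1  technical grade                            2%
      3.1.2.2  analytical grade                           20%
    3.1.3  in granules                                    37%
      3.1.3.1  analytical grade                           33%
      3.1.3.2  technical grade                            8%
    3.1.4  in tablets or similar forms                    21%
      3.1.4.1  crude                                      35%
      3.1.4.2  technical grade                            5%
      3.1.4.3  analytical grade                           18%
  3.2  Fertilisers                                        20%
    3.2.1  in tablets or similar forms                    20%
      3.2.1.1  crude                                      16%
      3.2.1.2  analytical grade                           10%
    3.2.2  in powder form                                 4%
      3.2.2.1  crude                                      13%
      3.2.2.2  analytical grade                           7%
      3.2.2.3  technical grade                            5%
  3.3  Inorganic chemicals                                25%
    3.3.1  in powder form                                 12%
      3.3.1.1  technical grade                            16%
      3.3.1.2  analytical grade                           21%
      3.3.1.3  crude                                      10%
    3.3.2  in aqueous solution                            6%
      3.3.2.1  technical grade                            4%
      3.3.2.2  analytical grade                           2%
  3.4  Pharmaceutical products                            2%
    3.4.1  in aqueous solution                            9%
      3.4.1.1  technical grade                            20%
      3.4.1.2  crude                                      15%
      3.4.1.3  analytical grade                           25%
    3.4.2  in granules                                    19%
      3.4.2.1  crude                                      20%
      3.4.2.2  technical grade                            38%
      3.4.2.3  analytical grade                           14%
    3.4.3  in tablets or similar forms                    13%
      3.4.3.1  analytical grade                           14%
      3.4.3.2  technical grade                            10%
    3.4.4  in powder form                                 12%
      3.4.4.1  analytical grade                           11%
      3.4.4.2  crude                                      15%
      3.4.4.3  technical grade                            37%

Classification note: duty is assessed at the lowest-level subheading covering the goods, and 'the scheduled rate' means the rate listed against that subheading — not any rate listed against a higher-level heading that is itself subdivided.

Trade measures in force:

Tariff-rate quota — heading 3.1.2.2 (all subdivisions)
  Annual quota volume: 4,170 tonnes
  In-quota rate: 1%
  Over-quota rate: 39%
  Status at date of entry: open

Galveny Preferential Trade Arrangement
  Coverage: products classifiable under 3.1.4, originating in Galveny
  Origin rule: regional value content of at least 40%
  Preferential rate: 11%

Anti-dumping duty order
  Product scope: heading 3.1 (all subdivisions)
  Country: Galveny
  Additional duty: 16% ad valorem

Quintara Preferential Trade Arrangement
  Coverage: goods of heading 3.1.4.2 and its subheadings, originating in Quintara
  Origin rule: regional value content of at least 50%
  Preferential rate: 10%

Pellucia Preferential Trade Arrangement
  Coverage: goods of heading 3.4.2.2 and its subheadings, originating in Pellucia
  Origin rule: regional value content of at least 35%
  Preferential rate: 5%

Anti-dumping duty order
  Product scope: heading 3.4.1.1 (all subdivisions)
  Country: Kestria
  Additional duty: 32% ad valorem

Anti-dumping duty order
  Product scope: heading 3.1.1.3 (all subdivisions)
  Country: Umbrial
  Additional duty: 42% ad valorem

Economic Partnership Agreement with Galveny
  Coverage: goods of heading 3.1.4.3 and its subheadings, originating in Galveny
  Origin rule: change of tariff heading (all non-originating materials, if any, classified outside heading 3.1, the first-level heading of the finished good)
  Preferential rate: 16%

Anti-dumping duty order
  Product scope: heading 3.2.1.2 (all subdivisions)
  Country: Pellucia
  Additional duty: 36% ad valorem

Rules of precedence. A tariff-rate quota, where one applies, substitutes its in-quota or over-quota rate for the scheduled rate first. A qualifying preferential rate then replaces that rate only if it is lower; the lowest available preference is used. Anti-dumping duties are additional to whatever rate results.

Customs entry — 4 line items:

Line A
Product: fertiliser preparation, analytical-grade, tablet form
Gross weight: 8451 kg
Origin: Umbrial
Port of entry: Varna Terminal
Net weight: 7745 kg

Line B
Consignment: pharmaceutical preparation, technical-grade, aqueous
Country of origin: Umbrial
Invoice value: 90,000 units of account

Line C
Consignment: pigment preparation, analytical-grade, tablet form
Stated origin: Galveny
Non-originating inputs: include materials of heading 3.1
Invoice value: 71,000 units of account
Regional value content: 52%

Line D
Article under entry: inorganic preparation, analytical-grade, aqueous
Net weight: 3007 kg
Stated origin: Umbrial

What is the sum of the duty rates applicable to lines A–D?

59%

Line A: fertiliser → 3.2; tablet form → 3.2.1; analytical-grade → 3.2.1.2. Scheduled 10%. No special measure applies. → 10%.
Line B: pharmaceutical → 3.4; aqueous → 3.4.1; technical-grade → 3.4.1.1. Scheduled 20%. No special measure applies. → 20%.
Line C: pigment → 3.1; tablet form → 3.1.4; analytical-grade → 3.1.4.3. Scheduled 18%. Galveny agreement on 3.1.4: RVC ≥ 40% → 11% available; Galveny agreement on 3.1.4.3: CTH not met; preferential 11%; anti-dumping (Galveny, 3.1): +16%; total 11% + 16% = 27%. → 27%.
Line D: inorganic → 3.3; aqueous → 3.3.2; analytical-grade → 3.3.2.2. Scheduled 2%. No special measure applies. → 2%.
Sum: 10% + 20% + 27% + 2% = 59%.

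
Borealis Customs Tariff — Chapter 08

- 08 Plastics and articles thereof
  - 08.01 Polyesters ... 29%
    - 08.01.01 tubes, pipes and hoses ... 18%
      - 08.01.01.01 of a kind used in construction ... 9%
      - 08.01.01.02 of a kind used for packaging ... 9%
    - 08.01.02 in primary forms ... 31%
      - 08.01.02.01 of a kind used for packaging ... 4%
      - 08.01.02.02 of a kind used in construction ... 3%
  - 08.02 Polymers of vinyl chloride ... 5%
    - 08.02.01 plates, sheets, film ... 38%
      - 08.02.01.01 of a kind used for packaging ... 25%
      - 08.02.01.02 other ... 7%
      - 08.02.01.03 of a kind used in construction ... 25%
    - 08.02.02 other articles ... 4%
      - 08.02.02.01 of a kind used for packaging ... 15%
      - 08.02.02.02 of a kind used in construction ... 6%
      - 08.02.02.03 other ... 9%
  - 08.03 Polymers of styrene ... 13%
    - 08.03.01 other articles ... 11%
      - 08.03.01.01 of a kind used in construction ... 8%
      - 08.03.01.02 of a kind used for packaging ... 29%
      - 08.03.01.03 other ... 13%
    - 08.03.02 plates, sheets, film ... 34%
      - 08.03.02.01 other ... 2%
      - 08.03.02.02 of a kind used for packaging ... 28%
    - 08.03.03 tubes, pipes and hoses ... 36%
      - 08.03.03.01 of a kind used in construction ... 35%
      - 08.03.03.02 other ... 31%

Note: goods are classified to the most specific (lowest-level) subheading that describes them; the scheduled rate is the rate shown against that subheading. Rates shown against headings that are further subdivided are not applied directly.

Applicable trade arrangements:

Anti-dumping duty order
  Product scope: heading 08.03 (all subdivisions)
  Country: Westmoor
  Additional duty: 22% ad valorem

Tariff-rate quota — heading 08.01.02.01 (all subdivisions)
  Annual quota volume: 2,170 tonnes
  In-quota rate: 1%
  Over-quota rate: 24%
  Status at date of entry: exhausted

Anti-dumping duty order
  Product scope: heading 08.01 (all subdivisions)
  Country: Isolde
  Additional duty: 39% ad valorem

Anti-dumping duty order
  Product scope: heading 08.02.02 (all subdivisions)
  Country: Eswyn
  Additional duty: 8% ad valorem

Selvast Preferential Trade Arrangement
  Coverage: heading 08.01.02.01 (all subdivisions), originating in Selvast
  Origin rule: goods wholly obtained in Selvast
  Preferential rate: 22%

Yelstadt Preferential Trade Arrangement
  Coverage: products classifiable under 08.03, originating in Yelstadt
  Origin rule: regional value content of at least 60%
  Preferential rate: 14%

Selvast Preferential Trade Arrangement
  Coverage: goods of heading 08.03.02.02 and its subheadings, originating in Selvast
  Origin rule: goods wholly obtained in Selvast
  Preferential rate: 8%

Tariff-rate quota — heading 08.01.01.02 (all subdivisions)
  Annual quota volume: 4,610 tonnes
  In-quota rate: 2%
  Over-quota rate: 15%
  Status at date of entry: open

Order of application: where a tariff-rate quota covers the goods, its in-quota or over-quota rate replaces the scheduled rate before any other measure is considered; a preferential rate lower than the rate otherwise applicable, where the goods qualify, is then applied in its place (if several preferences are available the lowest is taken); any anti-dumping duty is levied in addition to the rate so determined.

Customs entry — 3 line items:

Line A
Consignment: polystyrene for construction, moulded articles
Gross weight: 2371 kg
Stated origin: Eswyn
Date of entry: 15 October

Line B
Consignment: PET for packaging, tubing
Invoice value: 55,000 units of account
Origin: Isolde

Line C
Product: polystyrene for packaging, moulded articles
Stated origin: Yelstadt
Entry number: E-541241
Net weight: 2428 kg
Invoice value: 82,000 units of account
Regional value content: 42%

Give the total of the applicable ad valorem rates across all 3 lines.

78%

Line A: polystyrene → 08.03; moulded articles → 08.03.01; for construction → 08.03.01.01. Scheduled 8%. No special measure applies. → 8%.
Line B: PET → 08.01; tubing → 08.01.01; for packaging → 08.01.01.02. Scheduled 9%. quota on 08.01.01.02 open → in-quota 2%; anti-dumping (Isolde, 08.01): +39%; total 2% + 39% = 41%. → 41%.
Line C: polystyrene → 08.03; moulded articles → 08.03.01; for packaging → 08.03.01.02. Scheduled 29%. Yelstadt agreement on 08.03: RVC < 60%. → 29%.
Sum: 8% + 41% + 29% = 78%.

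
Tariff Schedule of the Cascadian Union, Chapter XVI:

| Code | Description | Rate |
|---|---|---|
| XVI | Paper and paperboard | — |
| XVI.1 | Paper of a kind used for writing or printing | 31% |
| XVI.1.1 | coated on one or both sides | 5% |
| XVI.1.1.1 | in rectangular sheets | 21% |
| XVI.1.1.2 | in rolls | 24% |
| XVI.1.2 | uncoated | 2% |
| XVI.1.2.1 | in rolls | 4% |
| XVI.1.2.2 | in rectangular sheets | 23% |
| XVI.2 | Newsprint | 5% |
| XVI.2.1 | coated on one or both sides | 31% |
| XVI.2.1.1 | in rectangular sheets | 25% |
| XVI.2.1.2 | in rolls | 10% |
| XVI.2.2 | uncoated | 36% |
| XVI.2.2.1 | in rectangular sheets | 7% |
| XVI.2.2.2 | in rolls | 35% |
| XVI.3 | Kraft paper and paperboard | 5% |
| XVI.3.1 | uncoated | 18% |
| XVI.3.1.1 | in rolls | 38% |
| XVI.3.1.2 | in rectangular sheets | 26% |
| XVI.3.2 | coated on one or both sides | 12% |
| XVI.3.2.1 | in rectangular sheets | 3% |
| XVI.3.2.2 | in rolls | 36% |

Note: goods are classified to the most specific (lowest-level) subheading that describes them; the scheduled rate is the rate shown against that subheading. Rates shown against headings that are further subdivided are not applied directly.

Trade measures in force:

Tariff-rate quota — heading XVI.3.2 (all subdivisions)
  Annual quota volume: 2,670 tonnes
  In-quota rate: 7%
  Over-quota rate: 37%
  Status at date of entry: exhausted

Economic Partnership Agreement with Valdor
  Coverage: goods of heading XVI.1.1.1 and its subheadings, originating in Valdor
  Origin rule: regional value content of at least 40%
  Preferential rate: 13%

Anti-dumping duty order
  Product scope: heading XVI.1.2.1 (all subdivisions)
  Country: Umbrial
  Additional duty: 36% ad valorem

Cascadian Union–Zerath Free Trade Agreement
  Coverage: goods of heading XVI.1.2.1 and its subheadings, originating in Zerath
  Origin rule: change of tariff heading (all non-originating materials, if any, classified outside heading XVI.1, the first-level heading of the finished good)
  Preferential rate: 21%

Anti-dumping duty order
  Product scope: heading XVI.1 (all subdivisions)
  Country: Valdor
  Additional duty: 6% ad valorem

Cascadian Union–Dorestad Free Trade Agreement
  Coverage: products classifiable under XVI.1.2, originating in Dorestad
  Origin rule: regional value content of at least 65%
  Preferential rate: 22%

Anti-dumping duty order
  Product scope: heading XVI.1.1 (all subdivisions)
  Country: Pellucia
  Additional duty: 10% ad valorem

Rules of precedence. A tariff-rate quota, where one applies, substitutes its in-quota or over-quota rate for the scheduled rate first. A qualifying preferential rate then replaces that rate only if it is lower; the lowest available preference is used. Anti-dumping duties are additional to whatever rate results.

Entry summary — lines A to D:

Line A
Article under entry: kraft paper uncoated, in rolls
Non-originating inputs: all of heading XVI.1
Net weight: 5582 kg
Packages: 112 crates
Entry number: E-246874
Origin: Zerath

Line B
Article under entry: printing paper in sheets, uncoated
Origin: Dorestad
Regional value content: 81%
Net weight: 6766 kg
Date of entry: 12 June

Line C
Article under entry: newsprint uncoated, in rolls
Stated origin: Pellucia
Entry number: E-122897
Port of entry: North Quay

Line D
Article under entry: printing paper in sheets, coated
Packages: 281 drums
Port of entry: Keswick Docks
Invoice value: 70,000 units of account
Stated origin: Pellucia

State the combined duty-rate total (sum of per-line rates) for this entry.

Line A: kraft paper → XVI.3; uncoated → XVI.3.1; in rolls → XVI.3.1.1. Scheduled 38%. Zerath agreement on XVI.1.2.1: XVI.3.1.1 not covered. → 38%.
Line B: printing paper → XVI.1; uncoated → XVI.1.2; in sheets → XVI.1.2.2. Scheduled 23%. Dorestad agreement on XVI.1.2: RVC ≥ 65% → 22% available; preferential 22%. → 22%.
Line C: newsprint → XVI.2; uncoated → XVI.2.2; in rolls → XVI.2.2.2. Scheduled 35%. No special measure applies. → 35%.
Line D: printing paper → XVI.1; coated → XVI.1.1; in sheets → XVI.1.1.1. Scheduled 21%. anti-dumping (Pellucia, XVI.1.1): +10%; total 21% + 10% = 31%. → 31%.
Sum: 38% + 22% + 35% + 31% = 126%.

126%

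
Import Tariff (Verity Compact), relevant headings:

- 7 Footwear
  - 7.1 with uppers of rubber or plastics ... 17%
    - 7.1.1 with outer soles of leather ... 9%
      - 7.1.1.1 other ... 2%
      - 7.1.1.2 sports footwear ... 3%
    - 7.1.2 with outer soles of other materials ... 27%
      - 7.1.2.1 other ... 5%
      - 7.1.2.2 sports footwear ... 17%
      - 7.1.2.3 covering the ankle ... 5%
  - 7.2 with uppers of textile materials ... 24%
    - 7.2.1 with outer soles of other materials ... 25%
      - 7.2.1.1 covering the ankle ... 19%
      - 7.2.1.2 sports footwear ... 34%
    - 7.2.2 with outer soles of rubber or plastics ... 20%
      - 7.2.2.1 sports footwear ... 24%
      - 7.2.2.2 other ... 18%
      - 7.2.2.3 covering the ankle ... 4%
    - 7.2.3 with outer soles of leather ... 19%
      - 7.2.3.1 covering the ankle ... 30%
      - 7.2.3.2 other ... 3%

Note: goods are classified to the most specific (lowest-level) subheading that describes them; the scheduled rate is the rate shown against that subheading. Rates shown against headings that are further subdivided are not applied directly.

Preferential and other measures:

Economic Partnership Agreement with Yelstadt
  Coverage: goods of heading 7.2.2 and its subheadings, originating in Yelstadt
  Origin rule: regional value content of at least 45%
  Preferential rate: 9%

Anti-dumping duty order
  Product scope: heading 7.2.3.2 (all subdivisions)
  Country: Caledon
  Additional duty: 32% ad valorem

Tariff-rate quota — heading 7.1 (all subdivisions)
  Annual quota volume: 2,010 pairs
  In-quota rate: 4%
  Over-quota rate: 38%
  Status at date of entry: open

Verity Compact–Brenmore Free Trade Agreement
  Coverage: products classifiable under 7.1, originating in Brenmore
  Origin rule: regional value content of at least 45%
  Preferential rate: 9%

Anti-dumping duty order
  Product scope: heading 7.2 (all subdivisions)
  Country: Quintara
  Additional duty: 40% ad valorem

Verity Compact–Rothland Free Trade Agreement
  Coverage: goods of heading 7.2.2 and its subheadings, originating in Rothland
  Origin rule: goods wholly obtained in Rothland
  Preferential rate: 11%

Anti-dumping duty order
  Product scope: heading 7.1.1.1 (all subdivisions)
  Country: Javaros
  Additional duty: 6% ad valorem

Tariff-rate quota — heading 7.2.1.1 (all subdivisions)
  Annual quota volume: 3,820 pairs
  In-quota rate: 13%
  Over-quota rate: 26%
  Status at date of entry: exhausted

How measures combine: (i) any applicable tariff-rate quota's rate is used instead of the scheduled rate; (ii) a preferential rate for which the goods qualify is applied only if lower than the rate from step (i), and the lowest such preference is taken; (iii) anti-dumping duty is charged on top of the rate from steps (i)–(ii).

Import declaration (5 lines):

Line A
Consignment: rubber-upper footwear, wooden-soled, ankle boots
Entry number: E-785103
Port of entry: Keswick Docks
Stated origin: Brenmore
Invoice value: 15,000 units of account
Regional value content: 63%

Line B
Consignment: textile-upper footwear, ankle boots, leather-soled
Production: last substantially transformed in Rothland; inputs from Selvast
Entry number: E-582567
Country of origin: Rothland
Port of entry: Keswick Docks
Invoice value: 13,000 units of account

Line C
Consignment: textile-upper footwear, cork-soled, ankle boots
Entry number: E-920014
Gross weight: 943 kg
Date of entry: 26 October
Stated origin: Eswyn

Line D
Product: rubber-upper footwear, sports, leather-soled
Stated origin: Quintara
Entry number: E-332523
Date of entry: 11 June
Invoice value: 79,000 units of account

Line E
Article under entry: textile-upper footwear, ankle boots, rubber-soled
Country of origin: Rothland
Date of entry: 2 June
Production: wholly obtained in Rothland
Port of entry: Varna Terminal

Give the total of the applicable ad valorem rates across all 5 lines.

68%

Line A: rubber-upper → 7.1; wooden-soled → 7.1.2; ankle boots → 7.1.2.3. Scheduled 5%. quota on 7.1 open → in-quota 4%; Brenmore agreement on 7.1: RVC ≥ 45% → 9% available; preference 9% not lower than 4% → no reduction. → 4%.
Line B: textile-upper → 7.2; leather-soled → 7.2.3; ankle boots → 7.2.3.1. Scheduled 30%. Rothland agreement on 7.2.2: 7.2.3.1 not covered. → 30%.
Line C: textile-upper → 7.2; cork-soled → 7.2.1; ankle boots → 7.2.1.1. Scheduled 19%. quota on 7.2.1.1 exhausted → over-quota 26%. → 26%.
Line D: rubber-upper → 7.1; leather-soled → 7.1.1; sports → 7.1.1.2. Scheduled 3%. quota on 7.1 open → in-quota 4%. → 4%.
Line E: textile-upper → 7.2; rubber-soled → 7.2.2; ankle boots → 7.2.2.3. Scheduled 4%. Rothland agreement on 7.2.2: wholly obtained → 11% available; preference 11% not lower than 4% → no reduction. → 4%.
Sum: 4% + 30% + 26% + 4% + 4% = 68%.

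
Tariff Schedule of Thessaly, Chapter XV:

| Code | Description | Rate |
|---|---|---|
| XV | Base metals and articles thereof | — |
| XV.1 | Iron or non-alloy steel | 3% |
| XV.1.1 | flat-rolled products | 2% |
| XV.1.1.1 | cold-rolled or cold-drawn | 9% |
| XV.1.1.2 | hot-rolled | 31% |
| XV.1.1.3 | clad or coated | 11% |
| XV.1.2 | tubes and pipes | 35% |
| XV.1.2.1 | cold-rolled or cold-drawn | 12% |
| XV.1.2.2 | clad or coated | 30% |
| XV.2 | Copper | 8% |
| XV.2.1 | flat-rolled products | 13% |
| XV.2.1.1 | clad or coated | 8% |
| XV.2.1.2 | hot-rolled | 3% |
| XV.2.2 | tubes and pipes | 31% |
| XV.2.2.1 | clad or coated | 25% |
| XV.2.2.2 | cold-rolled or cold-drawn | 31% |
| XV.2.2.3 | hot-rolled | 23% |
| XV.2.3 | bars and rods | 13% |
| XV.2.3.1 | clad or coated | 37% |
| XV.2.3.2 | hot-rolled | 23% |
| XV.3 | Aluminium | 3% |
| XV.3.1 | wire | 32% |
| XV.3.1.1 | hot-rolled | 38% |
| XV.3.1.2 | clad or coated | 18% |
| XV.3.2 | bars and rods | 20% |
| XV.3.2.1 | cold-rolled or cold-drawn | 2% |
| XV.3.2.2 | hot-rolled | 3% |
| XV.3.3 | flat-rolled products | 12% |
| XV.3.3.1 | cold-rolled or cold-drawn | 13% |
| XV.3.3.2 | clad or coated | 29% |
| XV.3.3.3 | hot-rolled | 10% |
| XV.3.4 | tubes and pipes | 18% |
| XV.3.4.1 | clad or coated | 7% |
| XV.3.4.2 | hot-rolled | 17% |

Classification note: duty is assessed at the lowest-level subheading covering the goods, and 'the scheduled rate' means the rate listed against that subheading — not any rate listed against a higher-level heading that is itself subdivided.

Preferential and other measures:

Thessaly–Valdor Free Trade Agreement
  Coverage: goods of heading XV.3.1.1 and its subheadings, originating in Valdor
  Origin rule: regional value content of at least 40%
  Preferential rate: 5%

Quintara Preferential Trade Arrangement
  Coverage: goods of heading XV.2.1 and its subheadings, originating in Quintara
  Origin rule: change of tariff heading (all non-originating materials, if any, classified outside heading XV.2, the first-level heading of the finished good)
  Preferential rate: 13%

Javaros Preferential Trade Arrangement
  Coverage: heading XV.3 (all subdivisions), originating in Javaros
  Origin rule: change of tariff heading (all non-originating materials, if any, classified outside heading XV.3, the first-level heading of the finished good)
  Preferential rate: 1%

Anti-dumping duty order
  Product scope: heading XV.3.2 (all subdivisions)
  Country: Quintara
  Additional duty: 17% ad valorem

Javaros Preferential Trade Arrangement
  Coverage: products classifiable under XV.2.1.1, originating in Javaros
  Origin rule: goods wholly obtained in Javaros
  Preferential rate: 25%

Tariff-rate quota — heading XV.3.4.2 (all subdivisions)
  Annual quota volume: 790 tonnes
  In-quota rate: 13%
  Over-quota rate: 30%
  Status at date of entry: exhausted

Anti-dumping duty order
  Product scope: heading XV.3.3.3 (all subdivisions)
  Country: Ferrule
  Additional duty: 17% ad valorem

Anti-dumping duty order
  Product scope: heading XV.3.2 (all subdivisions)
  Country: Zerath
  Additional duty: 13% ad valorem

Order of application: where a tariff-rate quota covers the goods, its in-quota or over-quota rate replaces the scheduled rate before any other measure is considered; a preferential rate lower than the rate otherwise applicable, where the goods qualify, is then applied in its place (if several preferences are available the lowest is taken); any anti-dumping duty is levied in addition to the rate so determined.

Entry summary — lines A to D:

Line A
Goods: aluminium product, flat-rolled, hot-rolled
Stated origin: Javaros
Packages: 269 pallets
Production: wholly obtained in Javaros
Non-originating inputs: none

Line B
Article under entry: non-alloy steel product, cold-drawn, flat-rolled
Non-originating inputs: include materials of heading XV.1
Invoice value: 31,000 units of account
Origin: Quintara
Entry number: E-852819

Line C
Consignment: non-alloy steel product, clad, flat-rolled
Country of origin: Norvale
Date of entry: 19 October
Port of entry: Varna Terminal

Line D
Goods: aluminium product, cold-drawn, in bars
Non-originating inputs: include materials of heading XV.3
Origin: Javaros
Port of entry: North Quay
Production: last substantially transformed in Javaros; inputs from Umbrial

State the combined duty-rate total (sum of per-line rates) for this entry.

23%

Line A: aluminium → XV.3; flat-rolled → XV.3.3; hot-rolled → XV.3.3.3. Scheduled 10%. Javaros agreement on XV.3: CTH met → 1% available; Javaros agreement on XV.2.1.1: XV.3.3.3 not covered; preferential 1%. → 1%.
Line B: non-alloy steel → XV.1; flat-rolled → XV.1.1; cold-drawn → XV.1.1.1. Scheduled 9%. Quintara agreement on XV.2.1: XV.1.1.1 not covered. → 9%.
Line C: non-alloy steel → XV.1; flat-rolled → XV.1.1; clad → XV.1.1.3. Scheduled 11%. No special measure applies. → 11%.
Line D: aluminium → XV.3; in bars → XV.3.2; cold-drawn → XV.3.2.1. Scheduled 2%. Javaros agreement on XV.3: CTH not met; Javaros agreement on XV.2.1.1: XV.3.2.1 not covered. → 2%.
Sum: 1% + 9% + 11% + 2% = 23%.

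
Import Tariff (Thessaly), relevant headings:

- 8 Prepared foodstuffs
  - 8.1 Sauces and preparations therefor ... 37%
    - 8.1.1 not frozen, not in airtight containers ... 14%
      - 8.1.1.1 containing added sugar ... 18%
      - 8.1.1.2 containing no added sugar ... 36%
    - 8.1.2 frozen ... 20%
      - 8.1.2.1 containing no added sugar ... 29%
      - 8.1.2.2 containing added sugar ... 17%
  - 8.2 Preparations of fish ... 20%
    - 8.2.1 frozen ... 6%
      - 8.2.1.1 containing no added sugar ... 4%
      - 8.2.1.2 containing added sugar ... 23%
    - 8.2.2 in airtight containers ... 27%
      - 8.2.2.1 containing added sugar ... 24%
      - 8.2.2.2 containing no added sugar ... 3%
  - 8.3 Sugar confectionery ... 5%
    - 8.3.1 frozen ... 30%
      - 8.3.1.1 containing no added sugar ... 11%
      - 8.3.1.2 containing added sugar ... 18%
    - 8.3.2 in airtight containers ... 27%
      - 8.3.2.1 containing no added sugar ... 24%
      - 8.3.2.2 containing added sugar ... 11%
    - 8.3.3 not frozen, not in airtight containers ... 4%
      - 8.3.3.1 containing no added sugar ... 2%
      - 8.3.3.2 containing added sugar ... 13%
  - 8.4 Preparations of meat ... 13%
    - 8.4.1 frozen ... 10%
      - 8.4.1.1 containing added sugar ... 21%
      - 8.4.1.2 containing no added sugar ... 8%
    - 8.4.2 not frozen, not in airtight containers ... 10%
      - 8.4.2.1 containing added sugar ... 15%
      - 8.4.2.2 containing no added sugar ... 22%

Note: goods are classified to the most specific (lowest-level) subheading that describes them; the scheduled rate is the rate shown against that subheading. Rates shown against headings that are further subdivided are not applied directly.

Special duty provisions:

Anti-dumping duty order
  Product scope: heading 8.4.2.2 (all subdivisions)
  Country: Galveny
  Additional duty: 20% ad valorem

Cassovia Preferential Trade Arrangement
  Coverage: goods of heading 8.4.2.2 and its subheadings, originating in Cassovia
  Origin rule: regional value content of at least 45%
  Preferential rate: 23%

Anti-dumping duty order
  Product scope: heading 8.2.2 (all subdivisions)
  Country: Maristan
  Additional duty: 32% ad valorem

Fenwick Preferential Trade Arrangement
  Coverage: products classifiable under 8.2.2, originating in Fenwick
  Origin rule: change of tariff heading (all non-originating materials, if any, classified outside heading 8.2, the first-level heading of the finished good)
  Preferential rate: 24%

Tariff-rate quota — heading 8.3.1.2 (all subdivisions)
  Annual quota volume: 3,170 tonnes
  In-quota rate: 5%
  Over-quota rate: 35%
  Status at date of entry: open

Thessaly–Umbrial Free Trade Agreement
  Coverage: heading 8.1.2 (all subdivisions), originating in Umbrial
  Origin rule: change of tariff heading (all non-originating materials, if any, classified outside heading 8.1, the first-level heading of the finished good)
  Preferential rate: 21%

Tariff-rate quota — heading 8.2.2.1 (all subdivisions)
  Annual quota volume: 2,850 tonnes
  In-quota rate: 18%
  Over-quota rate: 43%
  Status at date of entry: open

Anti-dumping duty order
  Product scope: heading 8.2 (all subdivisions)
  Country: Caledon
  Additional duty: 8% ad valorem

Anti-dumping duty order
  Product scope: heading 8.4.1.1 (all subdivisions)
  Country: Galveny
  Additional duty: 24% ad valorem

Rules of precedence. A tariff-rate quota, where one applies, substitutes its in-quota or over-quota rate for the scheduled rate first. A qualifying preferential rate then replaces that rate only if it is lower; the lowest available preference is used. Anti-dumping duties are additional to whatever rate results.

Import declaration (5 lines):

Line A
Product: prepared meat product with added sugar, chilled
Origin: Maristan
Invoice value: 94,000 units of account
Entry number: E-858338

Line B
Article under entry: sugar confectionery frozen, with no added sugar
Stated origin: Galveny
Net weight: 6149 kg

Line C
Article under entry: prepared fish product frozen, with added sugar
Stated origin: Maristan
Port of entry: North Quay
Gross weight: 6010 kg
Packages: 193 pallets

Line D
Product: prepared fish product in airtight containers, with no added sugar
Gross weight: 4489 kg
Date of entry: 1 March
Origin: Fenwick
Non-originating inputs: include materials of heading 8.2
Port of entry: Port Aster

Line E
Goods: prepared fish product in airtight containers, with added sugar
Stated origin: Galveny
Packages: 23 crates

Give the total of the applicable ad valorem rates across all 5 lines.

70%

Line A: prepared meat product → 8.4; chilled → 8.4.2; with added sugar → 8.4.2.1. Scheduled 15%. No special measure applies. → 15%.
Line B: sugar confectionery → 8.3; frozen → 8.3.1; with no added sugar → 8.3.1.1. Scheduled 11%. No special measure applies. → 11%.
Line C: prepared fish product → 8.2; frozen → 8.2.1; with added sugar → 8.2.1.2. Scheduled 23%. No special measure applies. → 23%.
Line D: prepared fish product → 8.2; in airtight containers → 8.2.2; with no added sugar → 8.2.2.2. Scheduled 3%. Fenwick agreement on 8.2.2: CTH not met. → 3%.
Line E: prepared fish product → 8.2; in airtight containers → 8.2.2; with added sugar → 8.2.2.1. Scheduled 24%. quota on 8.2.2.1 open → in-quota 18%. → 18%.
Sum: 15% + 11% + 23% + 3% + 18% = 70%.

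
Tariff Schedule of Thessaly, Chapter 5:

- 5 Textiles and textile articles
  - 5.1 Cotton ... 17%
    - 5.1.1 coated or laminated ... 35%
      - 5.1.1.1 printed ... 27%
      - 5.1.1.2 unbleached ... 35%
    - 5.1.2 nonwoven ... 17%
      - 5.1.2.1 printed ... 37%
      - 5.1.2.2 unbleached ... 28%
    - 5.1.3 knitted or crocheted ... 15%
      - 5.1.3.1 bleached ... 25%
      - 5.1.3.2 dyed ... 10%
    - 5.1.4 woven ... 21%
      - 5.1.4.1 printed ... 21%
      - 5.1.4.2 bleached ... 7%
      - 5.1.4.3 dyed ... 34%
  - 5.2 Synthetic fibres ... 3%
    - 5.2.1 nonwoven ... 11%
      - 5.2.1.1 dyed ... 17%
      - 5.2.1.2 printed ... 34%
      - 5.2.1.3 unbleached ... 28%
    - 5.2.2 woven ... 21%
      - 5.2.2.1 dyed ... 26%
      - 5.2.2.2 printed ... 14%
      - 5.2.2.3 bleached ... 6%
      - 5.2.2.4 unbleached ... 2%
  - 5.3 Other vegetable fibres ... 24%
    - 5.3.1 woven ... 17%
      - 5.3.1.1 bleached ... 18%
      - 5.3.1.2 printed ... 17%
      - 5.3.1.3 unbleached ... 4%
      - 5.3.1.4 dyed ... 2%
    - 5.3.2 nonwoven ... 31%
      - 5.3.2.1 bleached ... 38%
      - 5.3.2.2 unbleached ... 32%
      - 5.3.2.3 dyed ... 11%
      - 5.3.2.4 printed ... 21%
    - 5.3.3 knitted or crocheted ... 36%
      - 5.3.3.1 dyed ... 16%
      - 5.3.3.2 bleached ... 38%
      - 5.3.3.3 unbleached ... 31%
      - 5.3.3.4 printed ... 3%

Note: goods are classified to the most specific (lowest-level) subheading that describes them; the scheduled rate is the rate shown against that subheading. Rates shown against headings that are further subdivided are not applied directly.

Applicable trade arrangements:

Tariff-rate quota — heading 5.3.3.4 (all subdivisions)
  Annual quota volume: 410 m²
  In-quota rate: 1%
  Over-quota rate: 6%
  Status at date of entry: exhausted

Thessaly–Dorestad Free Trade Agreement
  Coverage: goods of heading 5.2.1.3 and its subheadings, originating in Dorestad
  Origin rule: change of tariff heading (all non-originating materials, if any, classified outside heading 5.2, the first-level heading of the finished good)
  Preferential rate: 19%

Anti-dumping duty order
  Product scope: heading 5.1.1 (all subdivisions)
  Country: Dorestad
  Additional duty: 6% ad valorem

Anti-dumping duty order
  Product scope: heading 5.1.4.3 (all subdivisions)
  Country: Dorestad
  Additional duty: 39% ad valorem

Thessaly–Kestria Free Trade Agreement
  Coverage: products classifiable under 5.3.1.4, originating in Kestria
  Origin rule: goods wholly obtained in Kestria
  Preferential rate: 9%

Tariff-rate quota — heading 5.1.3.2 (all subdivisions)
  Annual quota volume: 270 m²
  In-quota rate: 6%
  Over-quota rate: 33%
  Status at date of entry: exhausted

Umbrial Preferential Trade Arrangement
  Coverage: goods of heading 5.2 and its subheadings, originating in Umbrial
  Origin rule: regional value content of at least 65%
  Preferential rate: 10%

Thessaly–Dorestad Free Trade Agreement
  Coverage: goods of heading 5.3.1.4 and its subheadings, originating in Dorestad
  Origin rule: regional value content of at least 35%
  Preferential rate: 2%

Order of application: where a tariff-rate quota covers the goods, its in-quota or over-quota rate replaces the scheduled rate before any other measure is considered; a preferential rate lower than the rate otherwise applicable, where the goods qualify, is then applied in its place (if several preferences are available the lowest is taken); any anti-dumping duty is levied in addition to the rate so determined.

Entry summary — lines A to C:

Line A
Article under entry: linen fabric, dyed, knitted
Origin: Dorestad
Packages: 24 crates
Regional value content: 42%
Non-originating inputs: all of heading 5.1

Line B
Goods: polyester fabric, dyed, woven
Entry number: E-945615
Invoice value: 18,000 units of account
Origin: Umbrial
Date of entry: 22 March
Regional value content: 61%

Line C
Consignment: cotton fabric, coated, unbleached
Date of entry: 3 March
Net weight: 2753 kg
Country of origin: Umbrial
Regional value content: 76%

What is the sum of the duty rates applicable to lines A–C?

Line A: linen → 5.3; knitted → 5.3.3; dyed → 5.3.3.1. Scheduled 16%. Dorestad agreement on 5.2.1.3: 5.3.3.1 not covered; Dorestad agreement on 5.3.1.4: 5.3.3.1 not covered. → 16%.
Line B: polyester → 5.2; woven → 5.2.2; dyed → 5.2.2.1. Scheduled 26%. Umbrial agreement on 5.2: RVC < 65%. → 26%.
Line C: cotton → 5.1; coated → 5.1.1; unbleached → 5.1.1.2. Scheduled 35%. Umbrial agreement on 5.2: 5.1.1.2 not covered. → 35%.
Sum: 16% + 26% + 35% = 77%.

77%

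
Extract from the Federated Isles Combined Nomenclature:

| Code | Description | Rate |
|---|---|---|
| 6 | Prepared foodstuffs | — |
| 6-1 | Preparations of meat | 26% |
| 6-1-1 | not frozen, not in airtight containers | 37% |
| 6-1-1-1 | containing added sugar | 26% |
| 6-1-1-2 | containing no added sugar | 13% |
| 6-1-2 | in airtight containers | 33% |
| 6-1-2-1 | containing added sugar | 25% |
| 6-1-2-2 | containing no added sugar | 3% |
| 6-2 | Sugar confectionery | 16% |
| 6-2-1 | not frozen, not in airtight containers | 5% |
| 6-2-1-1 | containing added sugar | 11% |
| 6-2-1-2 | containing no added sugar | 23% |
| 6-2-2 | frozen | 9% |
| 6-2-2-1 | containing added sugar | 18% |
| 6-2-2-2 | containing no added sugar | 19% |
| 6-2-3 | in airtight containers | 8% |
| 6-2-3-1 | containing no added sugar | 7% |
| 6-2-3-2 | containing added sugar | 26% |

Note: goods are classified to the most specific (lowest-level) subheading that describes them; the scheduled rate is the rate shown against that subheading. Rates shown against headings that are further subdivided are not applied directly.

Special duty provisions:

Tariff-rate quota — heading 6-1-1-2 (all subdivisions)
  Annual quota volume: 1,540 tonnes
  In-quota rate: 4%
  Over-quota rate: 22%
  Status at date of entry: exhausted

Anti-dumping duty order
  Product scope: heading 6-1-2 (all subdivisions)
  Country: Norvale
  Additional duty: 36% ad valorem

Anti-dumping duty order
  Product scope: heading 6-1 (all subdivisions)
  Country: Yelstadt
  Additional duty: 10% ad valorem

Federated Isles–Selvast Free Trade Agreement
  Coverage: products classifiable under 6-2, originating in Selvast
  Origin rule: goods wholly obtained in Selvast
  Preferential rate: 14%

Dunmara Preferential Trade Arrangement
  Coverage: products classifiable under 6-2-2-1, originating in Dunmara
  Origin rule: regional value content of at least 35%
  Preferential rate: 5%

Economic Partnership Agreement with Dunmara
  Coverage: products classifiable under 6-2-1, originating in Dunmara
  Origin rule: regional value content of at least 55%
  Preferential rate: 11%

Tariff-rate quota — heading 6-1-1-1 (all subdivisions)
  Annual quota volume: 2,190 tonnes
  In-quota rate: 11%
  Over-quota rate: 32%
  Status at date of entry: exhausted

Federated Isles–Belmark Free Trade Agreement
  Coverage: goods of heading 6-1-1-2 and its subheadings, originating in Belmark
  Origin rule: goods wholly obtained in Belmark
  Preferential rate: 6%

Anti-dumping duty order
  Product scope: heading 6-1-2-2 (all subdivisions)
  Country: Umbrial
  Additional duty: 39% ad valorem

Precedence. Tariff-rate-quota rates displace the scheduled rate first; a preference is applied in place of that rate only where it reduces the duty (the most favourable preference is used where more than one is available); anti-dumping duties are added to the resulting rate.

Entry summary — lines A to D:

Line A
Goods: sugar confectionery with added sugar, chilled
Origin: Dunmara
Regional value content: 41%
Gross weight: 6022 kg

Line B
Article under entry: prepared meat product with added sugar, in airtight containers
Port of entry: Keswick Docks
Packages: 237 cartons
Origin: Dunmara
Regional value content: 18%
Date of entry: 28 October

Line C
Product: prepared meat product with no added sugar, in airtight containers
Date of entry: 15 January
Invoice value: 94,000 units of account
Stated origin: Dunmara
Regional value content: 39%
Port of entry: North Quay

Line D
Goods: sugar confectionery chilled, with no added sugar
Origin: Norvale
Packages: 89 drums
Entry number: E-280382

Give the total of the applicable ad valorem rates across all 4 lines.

Line A: sugar confectionery → 6-2; chilled → 6-2-1; with added sugar → 6-2-1-1. Scheduled 11%. Dunmara agreement on 6-2-2-1: 6-2-1-1 not covered; Dunmara agreement on 6-2-1: RVC < 55%. → 11%.
Line B: prepared meat product → 6-1; in airtight containers → 6-1-2; with added sugar → 6-1-2-1. Scheduled 25%. Dunmara agreement on 6-2-2-1: 6-1-2-1 not covered; Dunmara agreement on 6-2-1: 6-1-2-1 not covered. → 25%.
Line C: prepared meat product → 6-1; in airtight containers → 6-1-2; with no added sugar → 6-1-2-2. Scheduled 3%. Dunmara agreement on 6-2-2-1: 6-1-2-2 not covered; Dunmara agreement on 6-2-1: 6-1-2-2 not covered. → 3%.
Line D: sugar confectionery → 6-2; chilled → 6-2-1; with no added sugar → 6-2-1-2. Scheduled 23%. No special measure applies. → 23%.
Sum: 11% + 25% + 3% + 23% = 62%.

62%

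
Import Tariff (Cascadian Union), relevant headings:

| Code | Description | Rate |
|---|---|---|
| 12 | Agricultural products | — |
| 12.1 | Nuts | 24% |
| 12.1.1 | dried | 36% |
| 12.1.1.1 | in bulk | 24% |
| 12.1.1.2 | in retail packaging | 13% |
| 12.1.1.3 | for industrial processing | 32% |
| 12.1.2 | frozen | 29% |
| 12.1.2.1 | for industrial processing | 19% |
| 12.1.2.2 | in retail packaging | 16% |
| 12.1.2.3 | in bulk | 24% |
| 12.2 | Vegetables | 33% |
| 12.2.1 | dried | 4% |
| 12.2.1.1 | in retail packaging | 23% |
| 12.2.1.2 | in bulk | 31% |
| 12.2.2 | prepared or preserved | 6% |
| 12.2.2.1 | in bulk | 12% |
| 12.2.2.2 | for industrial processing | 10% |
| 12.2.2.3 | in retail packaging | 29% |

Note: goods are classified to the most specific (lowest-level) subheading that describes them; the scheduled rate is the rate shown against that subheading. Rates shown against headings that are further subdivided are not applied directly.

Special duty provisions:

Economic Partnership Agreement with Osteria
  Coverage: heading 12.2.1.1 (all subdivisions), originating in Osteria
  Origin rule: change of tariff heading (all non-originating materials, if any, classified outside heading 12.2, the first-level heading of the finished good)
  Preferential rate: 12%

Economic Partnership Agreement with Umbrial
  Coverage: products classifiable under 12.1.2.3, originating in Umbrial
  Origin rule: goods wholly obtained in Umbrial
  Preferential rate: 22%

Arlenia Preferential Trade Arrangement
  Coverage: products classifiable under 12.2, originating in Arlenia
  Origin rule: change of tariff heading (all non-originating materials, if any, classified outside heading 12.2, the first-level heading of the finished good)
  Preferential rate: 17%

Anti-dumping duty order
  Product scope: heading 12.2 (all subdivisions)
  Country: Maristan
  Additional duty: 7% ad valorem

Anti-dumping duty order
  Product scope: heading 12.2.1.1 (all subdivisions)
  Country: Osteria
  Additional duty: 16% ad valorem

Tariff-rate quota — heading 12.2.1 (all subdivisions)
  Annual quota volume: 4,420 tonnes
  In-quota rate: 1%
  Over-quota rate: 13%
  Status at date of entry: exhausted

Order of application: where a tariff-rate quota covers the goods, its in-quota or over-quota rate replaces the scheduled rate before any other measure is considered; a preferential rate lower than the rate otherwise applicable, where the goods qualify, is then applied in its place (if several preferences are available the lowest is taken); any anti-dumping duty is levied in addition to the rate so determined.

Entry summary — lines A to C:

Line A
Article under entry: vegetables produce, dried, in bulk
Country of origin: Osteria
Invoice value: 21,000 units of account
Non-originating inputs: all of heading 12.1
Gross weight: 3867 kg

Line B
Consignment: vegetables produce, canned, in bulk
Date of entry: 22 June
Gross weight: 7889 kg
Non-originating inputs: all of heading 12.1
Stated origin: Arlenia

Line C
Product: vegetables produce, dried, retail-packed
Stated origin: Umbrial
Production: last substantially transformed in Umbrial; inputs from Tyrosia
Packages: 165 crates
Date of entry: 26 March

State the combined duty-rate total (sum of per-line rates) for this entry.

Line A: vegetables → 12.2; dried → 12.2.1; in bulk → 12.2.1.2. Scheduled 31%. quota on 12.2.1 exhausted → over-quota 13%; Osteria agreement on 12.2.1.1: 12.2.1.2 not covered. → 13%.
Line B: vegetables → 12.2; canned → 12.2.2; in bulk → 12.2.2.1. Scheduled 12%. Arlenia agreement on 12.2: CTH met → 17% available; preference 17% not lower than 12% → no reduction. → 12%.
Line C: vegetables → 12.2; dried → 12.2.1; retail-packed → 12.2.1.1. Scheduled 23%. quota on 12.2.1 exhausted → over-quota 13%; Umbrial agreement on 12.1.2.3: 12.2.1.1 not covered. → 13%.
Sum: 13% + 12% + 13% = 38%.

38%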